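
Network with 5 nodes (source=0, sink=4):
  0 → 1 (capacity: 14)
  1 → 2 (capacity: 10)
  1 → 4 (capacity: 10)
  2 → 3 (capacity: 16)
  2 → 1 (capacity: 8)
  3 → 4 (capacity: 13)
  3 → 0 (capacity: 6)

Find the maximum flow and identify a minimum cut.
Max flow = 14, Min cut edges: (0,1)

Maximum flow: 14
Minimum cut: (0,1)
Partition: S = [0], T = [1, 2, 3, 4]

Max-flow min-cut theorem verified: both equal 14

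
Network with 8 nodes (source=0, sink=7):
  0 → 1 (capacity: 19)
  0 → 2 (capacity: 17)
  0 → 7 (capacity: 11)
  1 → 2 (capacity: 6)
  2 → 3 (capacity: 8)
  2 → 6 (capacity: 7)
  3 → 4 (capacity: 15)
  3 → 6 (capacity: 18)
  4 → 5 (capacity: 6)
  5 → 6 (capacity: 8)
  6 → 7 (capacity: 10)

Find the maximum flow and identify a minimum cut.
Max flow = 21, Min cut edges: (0,7), (6,7)

Maximum flow: 21
Minimum cut: (0,7), (6,7)
Partition: S = [0, 1, 2, 3, 4, 5, 6], T = [7]

Max-flow min-cut theorem verified: both equal 21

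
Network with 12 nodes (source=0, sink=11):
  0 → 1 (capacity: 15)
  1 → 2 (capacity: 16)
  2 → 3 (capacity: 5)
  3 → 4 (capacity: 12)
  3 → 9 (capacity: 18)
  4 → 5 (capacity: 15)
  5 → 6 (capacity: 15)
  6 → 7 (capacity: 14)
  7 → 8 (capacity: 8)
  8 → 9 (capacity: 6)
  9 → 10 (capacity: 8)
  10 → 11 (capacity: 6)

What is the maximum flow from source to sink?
Maximum flow = 5

Max flow: 5

Flow assignment:
  0 → 1: 5/15
  1 → 2: 5/16
  2 → 3: 5/5
  3 → 9: 5/18
  9 → 10: 5/8
  10 → 11: 5/6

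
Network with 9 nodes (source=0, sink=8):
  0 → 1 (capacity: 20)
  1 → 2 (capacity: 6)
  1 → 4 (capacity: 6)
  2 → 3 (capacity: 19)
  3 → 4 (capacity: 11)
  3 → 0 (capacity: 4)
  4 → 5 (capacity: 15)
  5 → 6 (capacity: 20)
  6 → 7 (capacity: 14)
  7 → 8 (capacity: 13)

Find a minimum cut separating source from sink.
Min cut value = 12, edges: (1,2), (1,4)

Min cut value: 12
Partition: S = [0, 1], T = [2, 3, 4, 5, 6, 7, 8]
Cut edges: (1,2), (1,4)

By max-flow min-cut theorem, max flow = min cut = 12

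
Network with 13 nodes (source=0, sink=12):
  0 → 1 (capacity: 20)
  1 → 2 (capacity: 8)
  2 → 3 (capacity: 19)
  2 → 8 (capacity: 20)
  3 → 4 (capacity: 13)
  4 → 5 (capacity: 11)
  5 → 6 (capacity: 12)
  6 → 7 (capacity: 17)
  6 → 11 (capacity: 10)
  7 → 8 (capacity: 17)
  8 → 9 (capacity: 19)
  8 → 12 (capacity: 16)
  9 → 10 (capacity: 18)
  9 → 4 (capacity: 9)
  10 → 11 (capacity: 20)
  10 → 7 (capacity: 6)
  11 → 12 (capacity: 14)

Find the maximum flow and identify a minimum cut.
Max flow = 8, Min cut edges: (1,2)

Maximum flow: 8
Minimum cut: (1,2)
Partition: S = [0, 1], T = [2, 3, 4, 5, 6, 7, 8, 9, 10, 11, 12]

Max-flow min-cut theorem verified: both equal 8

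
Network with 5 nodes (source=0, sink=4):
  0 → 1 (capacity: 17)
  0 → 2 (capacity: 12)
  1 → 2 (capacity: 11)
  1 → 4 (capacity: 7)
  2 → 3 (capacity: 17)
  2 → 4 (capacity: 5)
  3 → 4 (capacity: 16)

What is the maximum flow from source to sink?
Maximum flow = 28

Max flow: 28

Flow assignment:
  0 → 1: 17/17
  0 → 2: 11/12
  1 → 2: 10/11
  1 → 4: 7/7
  2 → 3: 16/17
  2 → 4: 5/5
  3 → 4: 16/16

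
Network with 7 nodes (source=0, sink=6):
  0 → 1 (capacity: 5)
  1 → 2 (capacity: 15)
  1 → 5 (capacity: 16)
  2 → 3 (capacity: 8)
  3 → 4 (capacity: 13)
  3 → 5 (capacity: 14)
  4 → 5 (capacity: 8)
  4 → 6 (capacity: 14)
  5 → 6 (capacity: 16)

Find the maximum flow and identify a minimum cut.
Max flow = 5, Min cut edges: (0,1)

Maximum flow: 5
Minimum cut: (0,1)
Partition: S = [0], T = [1, 2, 3, 4, 5, 6]

Max-flow min-cut theorem verified: both equal 5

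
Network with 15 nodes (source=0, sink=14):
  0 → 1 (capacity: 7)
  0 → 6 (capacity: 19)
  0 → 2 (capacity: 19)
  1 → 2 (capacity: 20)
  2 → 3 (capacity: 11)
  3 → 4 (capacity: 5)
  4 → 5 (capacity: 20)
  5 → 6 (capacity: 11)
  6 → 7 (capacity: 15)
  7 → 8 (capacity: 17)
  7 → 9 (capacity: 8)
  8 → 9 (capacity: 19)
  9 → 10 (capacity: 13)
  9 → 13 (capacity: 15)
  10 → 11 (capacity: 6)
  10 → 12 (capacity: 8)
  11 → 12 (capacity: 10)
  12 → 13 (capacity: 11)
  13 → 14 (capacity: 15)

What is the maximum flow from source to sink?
Maximum flow = 15

Max flow: 15

Flow assignment:
  0 → 6: 10/19
  0 → 2: 5/19
  2 → 3: 5/11
  3 → 4: 5/5
  4 → 5: 5/20
  5 → 6: 5/11
  6 → 7: 15/15
  7 → 8: 7/17
  7 → 9: 8/8
  8 → 9: 7/19
  9 → 13: 15/15
  13 → 14: 15/15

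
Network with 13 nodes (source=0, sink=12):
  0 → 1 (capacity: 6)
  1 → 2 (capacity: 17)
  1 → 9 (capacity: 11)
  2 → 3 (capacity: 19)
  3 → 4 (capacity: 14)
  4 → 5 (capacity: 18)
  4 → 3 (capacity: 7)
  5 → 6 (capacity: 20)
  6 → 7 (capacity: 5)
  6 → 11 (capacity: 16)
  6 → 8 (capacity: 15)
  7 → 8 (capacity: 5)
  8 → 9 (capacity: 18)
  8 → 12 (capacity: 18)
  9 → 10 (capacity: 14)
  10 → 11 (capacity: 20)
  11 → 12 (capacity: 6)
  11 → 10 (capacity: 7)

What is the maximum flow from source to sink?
Maximum flow = 6

Max flow: 6

Flow assignment:
  0 → 1: 6/6
  1 → 9: 6/11
  9 → 10: 6/14
  10 → 11: 6/20
  11 → 12: 6/6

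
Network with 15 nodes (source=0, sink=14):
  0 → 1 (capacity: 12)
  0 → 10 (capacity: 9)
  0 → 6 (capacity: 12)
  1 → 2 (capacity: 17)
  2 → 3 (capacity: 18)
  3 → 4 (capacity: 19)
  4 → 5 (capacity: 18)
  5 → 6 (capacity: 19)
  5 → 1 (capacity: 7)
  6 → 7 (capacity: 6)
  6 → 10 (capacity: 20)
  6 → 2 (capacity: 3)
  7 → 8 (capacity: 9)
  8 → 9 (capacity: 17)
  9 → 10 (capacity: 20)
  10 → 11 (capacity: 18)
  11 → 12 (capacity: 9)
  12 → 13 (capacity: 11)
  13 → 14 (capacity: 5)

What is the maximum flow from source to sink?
Maximum flow = 5

Max flow: 5

Flow assignment:
  0 → 1: 5/12
  1 → 2: 12/17
  2 → 3: 12/18
  3 → 4: 12/19
  4 → 5: 12/18
  5 → 6: 5/19
  5 → 1: 7/7
  6 → 7: 4/6
  6 → 10: 1/20
  7 → 8: 4/9
  8 → 9: 4/17
  9 → 10: 4/20
  10 → 11: 5/18
  11 → 12: 5/9
  12 → 13: 5/11
  13 → 14: 5/5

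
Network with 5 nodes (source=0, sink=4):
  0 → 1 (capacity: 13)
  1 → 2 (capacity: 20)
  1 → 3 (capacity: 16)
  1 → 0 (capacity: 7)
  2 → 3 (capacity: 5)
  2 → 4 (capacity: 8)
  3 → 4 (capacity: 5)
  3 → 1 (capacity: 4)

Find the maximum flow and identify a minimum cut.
Max flow = 13, Min cut edges: (2,4), (3,4)

Maximum flow: 13
Minimum cut: (2,4), (3,4)
Partition: S = [0, 1, 2, 3], T = [4]

Max-flow min-cut theorem verified: both equal 13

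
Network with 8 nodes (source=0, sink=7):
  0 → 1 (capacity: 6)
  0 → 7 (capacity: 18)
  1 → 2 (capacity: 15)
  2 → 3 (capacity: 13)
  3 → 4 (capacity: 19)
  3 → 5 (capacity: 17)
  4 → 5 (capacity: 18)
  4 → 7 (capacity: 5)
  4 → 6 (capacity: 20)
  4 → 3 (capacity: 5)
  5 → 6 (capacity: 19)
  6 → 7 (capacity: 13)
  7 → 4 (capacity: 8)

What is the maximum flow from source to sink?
Maximum flow = 24

Max flow: 24

Flow assignment:
  0 → 1: 6/6
  0 → 7: 18/18
  1 → 2: 6/15
  2 → 3: 6/13
  3 → 4: 6/19
  4 → 7: 5/5
  4 → 6: 1/20
  6 → 7: 1/13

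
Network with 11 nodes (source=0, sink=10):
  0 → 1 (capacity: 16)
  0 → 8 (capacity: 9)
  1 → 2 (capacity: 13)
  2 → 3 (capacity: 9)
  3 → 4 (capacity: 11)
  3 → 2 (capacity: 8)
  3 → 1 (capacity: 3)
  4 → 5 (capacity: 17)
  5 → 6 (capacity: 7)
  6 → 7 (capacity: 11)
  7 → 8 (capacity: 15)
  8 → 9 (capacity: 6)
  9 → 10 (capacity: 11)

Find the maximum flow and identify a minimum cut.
Max flow = 6, Min cut edges: (8,9)

Maximum flow: 6
Minimum cut: (8,9)
Partition: S = [0, 1, 2, 3, 4, 5, 6, 7, 8], T = [9, 10]

Max-flow min-cut theorem verified: both equal 6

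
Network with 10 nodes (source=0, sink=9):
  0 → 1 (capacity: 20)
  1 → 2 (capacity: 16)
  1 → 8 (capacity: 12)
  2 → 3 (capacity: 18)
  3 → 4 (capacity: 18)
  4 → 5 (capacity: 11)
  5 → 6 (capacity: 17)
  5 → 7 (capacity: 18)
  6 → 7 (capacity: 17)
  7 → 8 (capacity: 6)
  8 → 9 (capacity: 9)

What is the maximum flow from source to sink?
Maximum flow = 9

Max flow: 9

Flow assignment:
  0 → 1: 9/20
  1 → 2: 6/16
  1 → 8: 3/12
  2 → 3: 6/18
  3 → 4: 6/18
  4 → 5: 6/11
  5 → 7: 6/18
  7 → 8: 6/6
  8 → 9: 9/9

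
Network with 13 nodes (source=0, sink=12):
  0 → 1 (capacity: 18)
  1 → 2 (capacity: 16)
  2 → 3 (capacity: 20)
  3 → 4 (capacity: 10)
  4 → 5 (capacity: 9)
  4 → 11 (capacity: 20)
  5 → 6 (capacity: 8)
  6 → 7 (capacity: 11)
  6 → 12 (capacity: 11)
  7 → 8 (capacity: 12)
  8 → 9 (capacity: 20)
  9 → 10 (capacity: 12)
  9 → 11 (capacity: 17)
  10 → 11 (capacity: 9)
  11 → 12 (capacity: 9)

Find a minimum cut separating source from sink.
Min cut value = 10, edges: (3,4)

Min cut value: 10
Partition: S = [0, 1, 2, 3], T = [4, 5, 6, 7, 8, 9, 10, 11, 12]
Cut edges: (3,4)

By max-flow min-cut theorem, max flow = min cut = 10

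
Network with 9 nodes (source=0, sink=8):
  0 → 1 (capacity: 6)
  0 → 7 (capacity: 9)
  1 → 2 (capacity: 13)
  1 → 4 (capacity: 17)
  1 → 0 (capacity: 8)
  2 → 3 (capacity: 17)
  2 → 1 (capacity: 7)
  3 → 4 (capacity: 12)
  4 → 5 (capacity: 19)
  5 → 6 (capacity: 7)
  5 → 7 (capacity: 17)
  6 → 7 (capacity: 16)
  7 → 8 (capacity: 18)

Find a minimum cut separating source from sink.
Min cut value = 15, edges: (0,1), (0,7)

Min cut value: 15
Partition: S = [0], T = [1, 2, 3, 4, 5, 6, 7, 8]
Cut edges: (0,1), (0,7)

By max-flow min-cut theorem, max flow = min cut = 15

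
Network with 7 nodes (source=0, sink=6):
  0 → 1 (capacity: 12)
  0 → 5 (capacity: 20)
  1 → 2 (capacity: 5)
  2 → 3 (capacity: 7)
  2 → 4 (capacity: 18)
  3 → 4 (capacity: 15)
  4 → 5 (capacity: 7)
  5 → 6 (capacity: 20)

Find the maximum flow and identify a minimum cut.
Max flow = 20, Min cut edges: (5,6)

Maximum flow: 20
Minimum cut: (5,6)
Partition: S = [0, 1, 2, 3, 4, 5], T = [6]

Max-flow min-cut theorem verified: both equal 20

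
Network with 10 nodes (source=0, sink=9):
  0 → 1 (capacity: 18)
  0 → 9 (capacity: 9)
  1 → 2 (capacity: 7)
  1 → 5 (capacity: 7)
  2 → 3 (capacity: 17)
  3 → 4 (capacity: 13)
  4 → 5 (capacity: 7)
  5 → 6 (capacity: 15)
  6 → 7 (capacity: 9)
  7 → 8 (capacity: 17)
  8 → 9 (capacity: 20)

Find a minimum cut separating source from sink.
Min cut value = 18, edges: (0,9), (6,7)

Min cut value: 18
Partition: S = [0, 1, 2, 3, 4, 5, 6], T = [7, 8, 9]
Cut edges: (0,9), (6,7)

By max-flow min-cut theorem, max flow = min cut = 18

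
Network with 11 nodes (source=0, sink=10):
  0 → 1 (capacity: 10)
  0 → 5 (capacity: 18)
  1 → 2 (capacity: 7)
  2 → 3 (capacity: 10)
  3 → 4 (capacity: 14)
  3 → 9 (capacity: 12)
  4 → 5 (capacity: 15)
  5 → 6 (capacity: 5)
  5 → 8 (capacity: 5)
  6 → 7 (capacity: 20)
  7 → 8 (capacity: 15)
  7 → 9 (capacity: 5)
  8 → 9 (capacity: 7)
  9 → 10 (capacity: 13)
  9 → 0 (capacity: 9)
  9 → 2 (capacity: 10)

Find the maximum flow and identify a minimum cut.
Max flow = 13, Min cut edges: (9,10)

Maximum flow: 13
Minimum cut: (9,10)
Partition: S = [0, 1, 2, 3, 4, 5, 6, 7, 8, 9], T = [10]

Max-flow min-cut theorem verified: both equal 13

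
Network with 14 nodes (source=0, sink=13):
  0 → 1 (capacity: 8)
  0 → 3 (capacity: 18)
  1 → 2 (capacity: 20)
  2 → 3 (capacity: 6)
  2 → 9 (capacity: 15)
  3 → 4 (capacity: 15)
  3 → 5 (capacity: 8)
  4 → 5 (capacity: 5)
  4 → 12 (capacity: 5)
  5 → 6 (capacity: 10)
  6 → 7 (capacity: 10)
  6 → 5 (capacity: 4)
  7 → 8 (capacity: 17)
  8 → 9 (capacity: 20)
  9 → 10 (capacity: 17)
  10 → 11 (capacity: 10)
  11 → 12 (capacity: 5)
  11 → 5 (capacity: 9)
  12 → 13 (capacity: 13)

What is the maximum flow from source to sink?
Maximum flow = 10

Max flow: 10

Flow assignment:
  0 → 1: 5/8
  0 → 3: 5/18
  1 → 2: 5/20
  2 → 9: 5/15
  3 → 4: 5/15
  4 → 12: 5/5
  5 → 6: 3/10
  6 → 7: 3/10
  7 → 8: 3/17
  8 → 9: 3/20
  9 → 10: 8/17
  10 → 11: 8/10
  11 → 12: 5/5
  11 → 5: 3/9
  12 → 13: 10/13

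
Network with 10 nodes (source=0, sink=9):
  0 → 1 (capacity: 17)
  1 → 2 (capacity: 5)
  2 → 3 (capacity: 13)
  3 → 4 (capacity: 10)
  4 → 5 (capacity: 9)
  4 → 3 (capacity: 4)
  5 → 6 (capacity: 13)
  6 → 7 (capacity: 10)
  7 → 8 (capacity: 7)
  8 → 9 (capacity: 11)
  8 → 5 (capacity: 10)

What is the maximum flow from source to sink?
Maximum flow = 5

Max flow: 5

Flow assignment:
  0 → 1: 5/17
  1 → 2: 5/5
  2 → 3: 5/13
  3 → 4: 5/10
  4 → 5: 5/9
  5 → 6: 5/13
  6 → 7: 5/10
  7 → 8: 5/7
  8 → 9: 5/11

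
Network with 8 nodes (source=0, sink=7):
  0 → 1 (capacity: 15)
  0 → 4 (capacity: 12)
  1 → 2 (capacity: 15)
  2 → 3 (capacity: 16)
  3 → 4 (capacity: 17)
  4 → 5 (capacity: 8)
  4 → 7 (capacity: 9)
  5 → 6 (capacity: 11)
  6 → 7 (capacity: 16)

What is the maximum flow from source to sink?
Maximum flow = 17

Max flow: 17

Flow assignment:
  0 → 1: 15/15
  0 → 4: 2/12
  1 → 2: 15/15
  2 → 3: 15/16
  3 → 4: 15/17
  4 → 5: 8/8
  4 → 7: 9/9
  5 → 6: 8/11
  6 → 7: 8/16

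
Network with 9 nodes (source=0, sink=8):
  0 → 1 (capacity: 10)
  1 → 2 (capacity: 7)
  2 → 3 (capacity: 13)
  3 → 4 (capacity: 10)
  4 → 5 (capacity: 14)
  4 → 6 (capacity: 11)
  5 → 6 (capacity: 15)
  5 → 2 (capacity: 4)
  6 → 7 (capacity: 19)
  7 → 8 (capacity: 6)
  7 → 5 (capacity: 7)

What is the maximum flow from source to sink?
Maximum flow = 6

Max flow: 6

Flow assignment:
  0 → 1: 6/10
  1 → 2: 6/7
  2 → 3: 7/13
  3 → 4: 7/10
  4 → 6: 7/11
  5 → 2: 1/4
  6 → 7: 7/19
  7 → 8: 6/6
  7 → 5: 1/7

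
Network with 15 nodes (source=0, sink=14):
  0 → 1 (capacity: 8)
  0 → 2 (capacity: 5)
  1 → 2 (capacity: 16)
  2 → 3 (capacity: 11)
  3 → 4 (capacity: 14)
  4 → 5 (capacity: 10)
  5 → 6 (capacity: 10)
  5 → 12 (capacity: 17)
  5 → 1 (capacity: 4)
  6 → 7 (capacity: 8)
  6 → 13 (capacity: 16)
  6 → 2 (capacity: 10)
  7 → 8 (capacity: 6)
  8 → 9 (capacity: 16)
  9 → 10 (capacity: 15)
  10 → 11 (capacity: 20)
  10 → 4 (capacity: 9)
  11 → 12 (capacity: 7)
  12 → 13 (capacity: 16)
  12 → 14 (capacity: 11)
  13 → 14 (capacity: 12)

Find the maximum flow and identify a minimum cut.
Max flow = 10, Min cut edges: (4,5)

Maximum flow: 10
Minimum cut: (4,5)
Partition: S = [0, 1, 2, 3, 4], T = [5, 6, 7, 8, 9, 10, 11, 12, 13, 14]

Max-flow min-cut theorem verified: both equal 10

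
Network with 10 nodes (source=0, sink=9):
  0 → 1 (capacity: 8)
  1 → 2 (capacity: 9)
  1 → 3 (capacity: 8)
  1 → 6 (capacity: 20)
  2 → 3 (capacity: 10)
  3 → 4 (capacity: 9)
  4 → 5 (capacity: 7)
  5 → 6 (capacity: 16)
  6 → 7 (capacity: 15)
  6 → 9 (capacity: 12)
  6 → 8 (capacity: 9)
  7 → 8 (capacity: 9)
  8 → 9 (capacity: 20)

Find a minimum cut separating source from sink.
Min cut value = 8, edges: (0,1)

Min cut value: 8
Partition: S = [0], T = [1, 2, 3, 4, 5, 6, 7, 8, 9]
Cut edges: (0,1)

By max-flow min-cut theorem, max flow = min cut = 8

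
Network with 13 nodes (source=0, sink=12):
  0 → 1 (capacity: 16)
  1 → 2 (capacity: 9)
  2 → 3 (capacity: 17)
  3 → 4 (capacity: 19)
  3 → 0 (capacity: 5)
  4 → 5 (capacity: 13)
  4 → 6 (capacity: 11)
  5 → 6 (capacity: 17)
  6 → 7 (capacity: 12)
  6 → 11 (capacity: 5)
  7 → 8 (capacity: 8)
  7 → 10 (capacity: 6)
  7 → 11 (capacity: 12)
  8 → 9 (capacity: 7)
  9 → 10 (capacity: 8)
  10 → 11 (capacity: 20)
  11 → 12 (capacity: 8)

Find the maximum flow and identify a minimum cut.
Max flow = 8, Min cut edges: (11,12)

Maximum flow: 8
Minimum cut: (11,12)
Partition: S = [0, 1, 2, 3, 4, 5, 6, 7, 8, 9, 10, 11], T = [12]

Max-flow min-cut theorem verified: both equal 8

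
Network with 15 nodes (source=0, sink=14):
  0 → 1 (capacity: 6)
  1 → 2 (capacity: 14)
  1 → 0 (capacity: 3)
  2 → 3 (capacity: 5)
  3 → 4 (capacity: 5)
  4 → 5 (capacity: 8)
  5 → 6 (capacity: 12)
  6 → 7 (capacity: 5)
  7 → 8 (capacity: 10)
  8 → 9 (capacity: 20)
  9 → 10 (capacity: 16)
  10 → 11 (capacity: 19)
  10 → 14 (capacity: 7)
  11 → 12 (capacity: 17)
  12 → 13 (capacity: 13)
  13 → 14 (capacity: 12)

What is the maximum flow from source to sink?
Maximum flow = 5

Max flow: 5

Flow assignment:
  0 → 1: 5/6
  1 → 2: 5/14
  2 → 3: 5/5
  3 → 4: 5/5
  4 → 5: 5/8
  5 → 6: 5/12
  6 → 7: 5/5
  7 → 8: 5/10
  8 → 9: 5/20
  9 → 10: 5/16
  10 → 14: 5/7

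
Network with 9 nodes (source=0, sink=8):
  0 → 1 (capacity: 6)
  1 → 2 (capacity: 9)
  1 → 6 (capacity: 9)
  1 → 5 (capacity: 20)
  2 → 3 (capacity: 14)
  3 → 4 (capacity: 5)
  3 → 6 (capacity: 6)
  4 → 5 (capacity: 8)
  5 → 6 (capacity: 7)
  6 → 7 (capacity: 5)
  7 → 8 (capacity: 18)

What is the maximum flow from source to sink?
Maximum flow = 5

Max flow: 5

Flow assignment:
  0 → 1: 5/6
  1 → 6: 5/9
  6 → 7: 5/5
  7 → 8: 5/18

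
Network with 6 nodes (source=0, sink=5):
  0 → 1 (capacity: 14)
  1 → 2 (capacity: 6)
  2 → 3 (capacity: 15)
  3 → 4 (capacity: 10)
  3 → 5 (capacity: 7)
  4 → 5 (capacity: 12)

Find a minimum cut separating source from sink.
Min cut value = 6, edges: (1,2)

Min cut value: 6
Partition: S = [0, 1], T = [2, 3, 4, 5]
Cut edges: (1,2)

By max-flow min-cut theorem, max flow = min cut = 6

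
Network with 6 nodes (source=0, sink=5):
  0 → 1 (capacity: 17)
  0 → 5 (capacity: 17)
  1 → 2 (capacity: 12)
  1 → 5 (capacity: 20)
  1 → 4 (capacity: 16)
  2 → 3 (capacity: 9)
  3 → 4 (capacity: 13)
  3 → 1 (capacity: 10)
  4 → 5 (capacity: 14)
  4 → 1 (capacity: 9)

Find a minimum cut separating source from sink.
Min cut value = 34, edges: (0,1), (0,5)

Min cut value: 34
Partition: S = [0], T = [1, 2, 3, 4, 5]
Cut edges: (0,1), (0,5)

By max-flow min-cut theorem, max flow = min cut = 34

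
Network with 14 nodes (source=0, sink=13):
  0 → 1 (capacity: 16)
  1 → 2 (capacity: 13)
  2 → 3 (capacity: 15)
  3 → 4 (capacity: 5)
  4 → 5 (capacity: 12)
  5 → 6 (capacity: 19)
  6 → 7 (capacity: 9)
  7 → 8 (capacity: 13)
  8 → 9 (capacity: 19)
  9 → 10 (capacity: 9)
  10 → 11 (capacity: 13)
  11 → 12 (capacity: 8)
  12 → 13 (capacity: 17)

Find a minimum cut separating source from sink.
Min cut value = 5, edges: (3,4)

Min cut value: 5
Partition: S = [0, 1, 2, 3], T = [4, 5, 6, 7, 8, 9, 10, 11, 12, 13]
Cut edges: (3,4)

By max-flow min-cut theorem, max flow = min cut = 5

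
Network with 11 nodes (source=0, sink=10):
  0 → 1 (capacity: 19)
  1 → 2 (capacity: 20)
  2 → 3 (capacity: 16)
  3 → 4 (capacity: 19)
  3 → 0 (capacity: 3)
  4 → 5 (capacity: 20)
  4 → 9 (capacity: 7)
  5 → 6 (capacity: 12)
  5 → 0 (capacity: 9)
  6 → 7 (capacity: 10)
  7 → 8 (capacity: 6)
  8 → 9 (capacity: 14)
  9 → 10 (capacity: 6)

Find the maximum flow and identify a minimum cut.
Max flow = 6, Min cut edges: (9,10)

Maximum flow: 6
Minimum cut: (9,10)
Partition: S = [0, 1, 2, 3, 4, 5, 6, 7, 8, 9], T = [10]

Max-flow min-cut theorem verified: both equal 6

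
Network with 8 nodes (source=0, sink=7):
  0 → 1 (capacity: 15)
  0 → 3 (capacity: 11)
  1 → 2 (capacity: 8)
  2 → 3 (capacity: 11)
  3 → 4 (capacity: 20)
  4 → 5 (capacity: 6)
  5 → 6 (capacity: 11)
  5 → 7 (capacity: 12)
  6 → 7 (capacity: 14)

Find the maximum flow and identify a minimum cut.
Max flow = 6, Min cut edges: (4,5)

Maximum flow: 6
Minimum cut: (4,5)
Partition: S = [0, 1, 2, 3, 4], T = [5, 6, 7]

Max-flow min-cut theorem verified: both equal 6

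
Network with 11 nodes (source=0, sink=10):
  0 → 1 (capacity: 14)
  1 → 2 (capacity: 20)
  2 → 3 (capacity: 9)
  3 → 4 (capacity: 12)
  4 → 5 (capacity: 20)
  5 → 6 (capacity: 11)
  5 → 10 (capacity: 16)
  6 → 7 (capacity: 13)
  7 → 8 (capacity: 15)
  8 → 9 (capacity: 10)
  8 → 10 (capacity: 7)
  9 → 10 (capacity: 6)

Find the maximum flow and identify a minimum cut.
Max flow = 9, Min cut edges: (2,3)

Maximum flow: 9
Minimum cut: (2,3)
Partition: S = [0, 1, 2], T = [3, 4, 5, 6, 7, 8, 9, 10]

Max-flow min-cut theorem verified: both equal 9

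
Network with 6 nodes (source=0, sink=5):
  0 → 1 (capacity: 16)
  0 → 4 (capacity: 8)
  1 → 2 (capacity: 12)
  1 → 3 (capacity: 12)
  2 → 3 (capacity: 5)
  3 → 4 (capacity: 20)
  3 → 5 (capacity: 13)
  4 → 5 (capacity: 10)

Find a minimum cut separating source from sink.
Min cut value = 23, edges: (3,5), (4,5)

Min cut value: 23
Partition: S = [0, 1, 2, 3, 4], T = [5]
Cut edges: (3,5), (4,5)

By max-flow min-cut theorem, max flow = min cut = 23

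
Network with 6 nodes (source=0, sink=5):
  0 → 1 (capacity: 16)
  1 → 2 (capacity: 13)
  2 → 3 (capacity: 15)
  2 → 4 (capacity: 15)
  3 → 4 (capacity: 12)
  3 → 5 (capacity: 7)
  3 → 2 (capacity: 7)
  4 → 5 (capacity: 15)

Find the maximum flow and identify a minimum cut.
Max flow = 13, Min cut edges: (1,2)

Maximum flow: 13
Minimum cut: (1,2)
Partition: S = [0, 1], T = [2, 3, 4, 5]

Max-flow min-cut theorem verified: both equal 13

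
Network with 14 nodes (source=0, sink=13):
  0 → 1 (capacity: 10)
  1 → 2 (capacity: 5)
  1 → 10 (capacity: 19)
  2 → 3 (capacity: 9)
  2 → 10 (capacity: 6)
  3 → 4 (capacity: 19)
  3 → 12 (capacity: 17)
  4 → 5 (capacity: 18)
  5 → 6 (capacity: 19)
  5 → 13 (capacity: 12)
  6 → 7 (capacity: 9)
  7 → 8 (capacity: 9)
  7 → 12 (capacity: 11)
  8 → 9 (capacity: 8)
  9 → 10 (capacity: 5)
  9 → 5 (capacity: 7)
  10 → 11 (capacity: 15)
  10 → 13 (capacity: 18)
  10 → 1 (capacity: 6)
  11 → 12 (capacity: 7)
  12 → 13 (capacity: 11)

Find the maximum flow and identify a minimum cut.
Max flow = 10, Min cut edges: (0,1)

Maximum flow: 10
Minimum cut: (0,1)
Partition: S = [0], T = [1, 2, 3, 4, 5, 6, 7, 8, 9, 10, 11, 12, 13]

Max-flow min-cut theorem verified: both equal 10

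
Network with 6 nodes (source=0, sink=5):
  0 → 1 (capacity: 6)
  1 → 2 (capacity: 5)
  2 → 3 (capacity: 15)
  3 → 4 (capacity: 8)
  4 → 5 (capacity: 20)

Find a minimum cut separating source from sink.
Min cut value = 5, edges: (1,2)

Min cut value: 5
Partition: S = [0, 1], T = [2, 3, 4, 5]
Cut edges: (1,2)

By max-flow min-cut theorem, max flow = min cut = 5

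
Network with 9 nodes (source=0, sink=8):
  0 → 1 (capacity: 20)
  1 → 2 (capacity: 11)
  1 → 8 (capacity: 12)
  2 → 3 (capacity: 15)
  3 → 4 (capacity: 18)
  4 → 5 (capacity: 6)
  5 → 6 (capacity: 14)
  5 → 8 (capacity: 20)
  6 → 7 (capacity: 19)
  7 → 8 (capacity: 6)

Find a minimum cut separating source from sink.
Min cut value = 18, edges: (1,8), (4,5)

Min cut value: 18
Partition: S = [0, 1, 2, 3, 4], T = [5, 6, 7, 8]
Cut edges: (1,8), (4,5)

By max-flow min-cut theorem, max flow = min cut = 18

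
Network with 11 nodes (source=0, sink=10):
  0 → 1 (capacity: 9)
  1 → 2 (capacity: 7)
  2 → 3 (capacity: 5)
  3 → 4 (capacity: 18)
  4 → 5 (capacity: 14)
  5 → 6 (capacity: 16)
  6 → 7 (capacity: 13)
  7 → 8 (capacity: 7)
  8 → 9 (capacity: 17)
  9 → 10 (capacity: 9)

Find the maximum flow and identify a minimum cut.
Max flow = 5, Min cut edges: (2,3)

Maximum flow: 5
Minimum cut: (2,3)
Partition: S = [0, 1, 2], T = [3, 4, 5, 6, 7, 8, 9, 10]

Max-flow min-cut theorem verified: both equal 5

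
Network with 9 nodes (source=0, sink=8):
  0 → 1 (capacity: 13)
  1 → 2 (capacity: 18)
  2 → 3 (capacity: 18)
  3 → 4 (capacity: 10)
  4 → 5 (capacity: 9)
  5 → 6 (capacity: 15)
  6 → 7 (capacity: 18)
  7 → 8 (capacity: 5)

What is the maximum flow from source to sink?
Maximum flow = 5

Max flow: 5

Flow assignment:
  0 → 1: 5/13
  1 → 2: 5/18
  2 → 3: 5/18
  3 → 4: 5/10
  4 → 5: 5/9
  5 → 6: 5/15
  6 → 7: 5/18
  7 → 8: 5/5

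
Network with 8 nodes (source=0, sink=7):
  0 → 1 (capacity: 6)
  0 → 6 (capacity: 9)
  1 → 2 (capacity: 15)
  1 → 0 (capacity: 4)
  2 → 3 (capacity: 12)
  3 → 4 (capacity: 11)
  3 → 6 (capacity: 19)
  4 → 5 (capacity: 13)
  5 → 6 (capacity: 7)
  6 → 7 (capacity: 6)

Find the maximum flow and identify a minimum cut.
Max flow = 6, Min cut edges: (6,7)

Maximum flow: 6
Minimum cut: (6,7)
Partition: S = [0, 1, 2, 3, 4, 5, 6], T = [7]

Max-flow min-cut theorem verified: both equal 6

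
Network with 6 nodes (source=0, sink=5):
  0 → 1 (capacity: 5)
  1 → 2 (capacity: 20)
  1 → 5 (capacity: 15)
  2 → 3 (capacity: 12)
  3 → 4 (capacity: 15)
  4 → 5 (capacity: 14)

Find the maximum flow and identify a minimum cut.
Max flow = 5, Min cut edges: (0,1)

Maximum flow: 5
Minimum cut: (0,1)
Partition: S = [0], T = [1, 2, 3, 4, 5]

Max-flow min-cut theorem verified: both equal 5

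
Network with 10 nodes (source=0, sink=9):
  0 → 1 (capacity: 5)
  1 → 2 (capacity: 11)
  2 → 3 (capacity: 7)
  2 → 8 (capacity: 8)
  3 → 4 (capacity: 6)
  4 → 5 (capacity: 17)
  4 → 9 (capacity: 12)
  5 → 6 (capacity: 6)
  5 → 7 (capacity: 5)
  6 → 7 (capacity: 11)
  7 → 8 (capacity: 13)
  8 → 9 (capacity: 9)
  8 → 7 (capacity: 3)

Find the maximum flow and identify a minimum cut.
Max flow = 5, Min cut edges: (0,1)

Maximum flow: 5
Minimum cut: (0,1)
Partition: S = [0], T = [1, 2, 3, 4, 5, 6, 7, 8, 9]

Max-flow min-cut theorem verified: both equal 5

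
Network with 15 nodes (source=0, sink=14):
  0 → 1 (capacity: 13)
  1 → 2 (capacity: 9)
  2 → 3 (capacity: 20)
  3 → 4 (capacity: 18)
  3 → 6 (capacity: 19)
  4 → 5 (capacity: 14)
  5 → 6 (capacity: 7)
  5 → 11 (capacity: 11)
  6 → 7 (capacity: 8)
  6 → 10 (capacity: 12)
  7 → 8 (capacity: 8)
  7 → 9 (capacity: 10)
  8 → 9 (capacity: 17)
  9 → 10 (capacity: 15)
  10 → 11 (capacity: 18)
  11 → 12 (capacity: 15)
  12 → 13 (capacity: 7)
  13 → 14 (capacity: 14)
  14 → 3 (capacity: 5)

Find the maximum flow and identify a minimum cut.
Max flow = 7, Min cut edges: (12,13)

Maximum flow: 7
Minimum cut: (12,13)
Partition: S = [0, 1, 2, 3, 4, 5, 6, 7, 8, 9, 10, 11, 12], T = [13, 14]

Max-flow min-cut theorem verified: both equal 7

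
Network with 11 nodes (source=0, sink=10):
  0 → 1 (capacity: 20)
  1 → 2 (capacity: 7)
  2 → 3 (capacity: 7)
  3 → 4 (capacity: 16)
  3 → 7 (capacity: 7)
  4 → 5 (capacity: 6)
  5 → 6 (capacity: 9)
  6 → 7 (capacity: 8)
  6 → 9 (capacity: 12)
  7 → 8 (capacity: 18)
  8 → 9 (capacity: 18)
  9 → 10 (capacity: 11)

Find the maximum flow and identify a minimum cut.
Max flow = 7, Min cut edges: (2,3)

Maximum flow: 7
Minimum cut: (2,3)
Partition: S = [0, 1, 2], T = [3, 4, 5, 6, 7, 8, 9, 10]

Max-flow min-cut theorem verified: both equal 7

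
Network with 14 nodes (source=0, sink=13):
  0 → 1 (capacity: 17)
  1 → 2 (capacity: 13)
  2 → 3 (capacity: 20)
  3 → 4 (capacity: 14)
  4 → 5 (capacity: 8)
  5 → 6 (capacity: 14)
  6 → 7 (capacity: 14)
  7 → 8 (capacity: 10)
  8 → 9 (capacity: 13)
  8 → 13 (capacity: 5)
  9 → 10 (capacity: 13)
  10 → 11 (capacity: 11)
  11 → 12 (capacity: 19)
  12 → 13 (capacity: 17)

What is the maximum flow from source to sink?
Maximum flow = 8

Max flow: 8

Flow assignment:
  0 → 1: 8/17
  1 → 2: 8/13
  2 → 3: 8/20
  3 → 4: 8/14
  4 → 5: 8/8
  5 → 6: 8/14
  6 → 7: 8/14
  7 → 8: 8/10
  8 → 9: 3/13
  8 → 13: 5/5
  9 → 10: 3/13
  10 → 11: 3/11
  11 → 12: 3/19
  12 → 13: 3/17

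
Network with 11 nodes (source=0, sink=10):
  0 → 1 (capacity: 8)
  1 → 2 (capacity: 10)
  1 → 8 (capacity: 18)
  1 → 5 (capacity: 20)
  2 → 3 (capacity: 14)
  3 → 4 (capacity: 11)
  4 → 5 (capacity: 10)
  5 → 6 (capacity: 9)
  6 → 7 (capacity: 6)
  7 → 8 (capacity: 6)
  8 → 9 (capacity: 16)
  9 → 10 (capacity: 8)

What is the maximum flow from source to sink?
Maximum flow = 8

Max flow: 8

Flow assignment:
  0 → 1: 8/8
  1 → 8: 8/18
  8 → 9: 8/16
  9 → 10: 8/8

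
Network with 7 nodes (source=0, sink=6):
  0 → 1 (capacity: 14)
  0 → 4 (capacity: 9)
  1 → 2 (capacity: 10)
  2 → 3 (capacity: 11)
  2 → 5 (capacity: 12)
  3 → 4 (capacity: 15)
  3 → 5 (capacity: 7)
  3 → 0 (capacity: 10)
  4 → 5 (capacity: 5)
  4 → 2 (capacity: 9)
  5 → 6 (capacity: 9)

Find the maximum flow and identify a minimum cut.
Max flow = 9, Min cut edges: (5,6)

Maximum flow: 9
Minimum cut: (5,6)
Partition: S = [0, 1, 2, 3, 4, 5], T = [6]

Max-flow min-cut theorem verified: both equal 9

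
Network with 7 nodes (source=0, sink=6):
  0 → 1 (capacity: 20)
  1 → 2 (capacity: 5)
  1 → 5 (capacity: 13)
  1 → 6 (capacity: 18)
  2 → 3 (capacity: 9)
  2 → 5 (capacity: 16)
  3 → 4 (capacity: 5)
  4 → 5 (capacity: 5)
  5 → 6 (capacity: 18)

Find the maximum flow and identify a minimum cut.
Max flow = 20, Min cut edges: (0,1)

Maximum flow: 20
Minimum cut: (0,1)
Partition: S = [0], T = [1, 2, 3, 4, 5, 6]

Max-flow min-cut theorem verified: both equal 20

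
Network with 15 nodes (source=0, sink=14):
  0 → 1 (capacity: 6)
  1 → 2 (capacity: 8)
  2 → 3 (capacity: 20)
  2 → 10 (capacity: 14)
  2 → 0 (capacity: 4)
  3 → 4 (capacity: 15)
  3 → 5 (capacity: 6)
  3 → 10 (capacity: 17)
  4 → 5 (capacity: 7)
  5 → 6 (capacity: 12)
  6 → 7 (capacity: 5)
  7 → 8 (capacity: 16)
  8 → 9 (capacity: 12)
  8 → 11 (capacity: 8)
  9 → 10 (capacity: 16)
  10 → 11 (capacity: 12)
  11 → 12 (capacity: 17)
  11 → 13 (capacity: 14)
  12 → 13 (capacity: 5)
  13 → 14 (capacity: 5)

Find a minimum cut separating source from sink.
Min cut value = 5, edges: (13,14)

Min cut value: 5
Partition: S = [0, 1, 2, 3, 4, 5, 6, 7, 8, 9, 10, 11, 12, 13], T = [14]
Cut edges: (13,14)

By max-flow min-cut theorem, max flow = min cut = 5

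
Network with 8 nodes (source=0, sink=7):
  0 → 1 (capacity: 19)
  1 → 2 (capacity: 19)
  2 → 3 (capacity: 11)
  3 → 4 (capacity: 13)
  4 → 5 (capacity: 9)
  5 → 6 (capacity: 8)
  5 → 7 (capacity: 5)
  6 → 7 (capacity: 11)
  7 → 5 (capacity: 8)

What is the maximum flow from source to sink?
Maximum flow = 9

Max flow: 9

Flow assignment:
  0 → 1: 9/19
  1 → 2: 9/19
  2 → 3: 9/11
  3 → 4: 9/13
  4 → 5: 9/9
  5 → 6: 4/8
  5 → 7: 5/5
  6 → 7: 4/11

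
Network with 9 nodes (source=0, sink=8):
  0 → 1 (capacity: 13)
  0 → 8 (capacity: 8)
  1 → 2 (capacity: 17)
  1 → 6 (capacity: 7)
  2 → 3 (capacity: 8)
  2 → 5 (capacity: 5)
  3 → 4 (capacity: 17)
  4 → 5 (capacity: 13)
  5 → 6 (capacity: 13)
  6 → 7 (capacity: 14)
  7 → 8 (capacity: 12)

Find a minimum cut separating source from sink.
Min cut value = 20, edges: (0,8), (7,8)

Min cut value: 20
Partition: S = [0, 1, 2, 3, 4, 5, 6, 7], T = [8]
Cut edges: (0,8), (7,8)

By max-flow min-cut theorem, max flow = min cut = 20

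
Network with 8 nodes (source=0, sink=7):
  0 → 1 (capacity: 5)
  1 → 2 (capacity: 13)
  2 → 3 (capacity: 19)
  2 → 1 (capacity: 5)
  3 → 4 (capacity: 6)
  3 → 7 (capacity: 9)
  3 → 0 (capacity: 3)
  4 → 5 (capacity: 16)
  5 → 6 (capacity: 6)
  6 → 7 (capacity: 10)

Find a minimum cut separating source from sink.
Min cut value = 5, edges: (0,1)

Min cut value: 5
Partition: S = [0], T = [1, 2, 3, 4, 5, 6, 7]
Cut edges: (0,1)

By max-flow min-cut theorem, max flow = min cut = 5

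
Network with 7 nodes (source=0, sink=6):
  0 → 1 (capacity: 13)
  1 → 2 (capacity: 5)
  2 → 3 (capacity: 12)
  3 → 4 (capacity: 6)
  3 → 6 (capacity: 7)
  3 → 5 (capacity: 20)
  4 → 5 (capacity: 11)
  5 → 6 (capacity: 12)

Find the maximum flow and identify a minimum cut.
Max flow = 5, Min cut edges: (1,2)

Maximum flow: 5
Minimum cut: (1,2)
Partition: S = [0, 1], T = [2, 3, 4, 5, 6]

Max-flow min-cut theorem verified: both equal 5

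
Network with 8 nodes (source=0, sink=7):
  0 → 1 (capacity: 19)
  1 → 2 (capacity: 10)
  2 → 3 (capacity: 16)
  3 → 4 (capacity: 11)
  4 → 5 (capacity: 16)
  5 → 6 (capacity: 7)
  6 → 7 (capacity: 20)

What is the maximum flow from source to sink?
Maximum flow = 7

Max flow: 7

Flow assignment:
  0 → 1: 7/19
  1 → 2: 7/10
  2 → 3: 7/16
  3 → 4: 7/11
  4 → 5: 7/16
  5 → 6: 7/7
  6 → 7: 7/20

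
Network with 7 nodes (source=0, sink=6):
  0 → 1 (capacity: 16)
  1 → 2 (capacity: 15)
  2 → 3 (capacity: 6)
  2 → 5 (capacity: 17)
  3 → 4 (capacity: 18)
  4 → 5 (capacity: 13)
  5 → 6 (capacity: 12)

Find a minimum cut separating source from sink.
Min cut value = 12, edges: (5,6)

Min cut value: 12
Partition: S = [0, 1, 2, 3, 4, 5], T = [6]
Cut edges: (5,6)

By max-flow min-cut theorem, max flow = min cut = 12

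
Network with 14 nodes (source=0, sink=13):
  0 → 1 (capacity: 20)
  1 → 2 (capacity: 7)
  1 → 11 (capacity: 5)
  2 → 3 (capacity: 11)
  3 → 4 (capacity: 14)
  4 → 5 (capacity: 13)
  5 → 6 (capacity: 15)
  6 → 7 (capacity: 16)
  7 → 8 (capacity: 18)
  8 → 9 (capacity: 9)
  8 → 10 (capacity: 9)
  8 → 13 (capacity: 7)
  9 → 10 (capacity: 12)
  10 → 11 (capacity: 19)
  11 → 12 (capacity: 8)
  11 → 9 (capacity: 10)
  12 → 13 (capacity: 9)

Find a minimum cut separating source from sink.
Min cut value = 12, edges: (1,2), (1,11)

Min cut value: 12
Partition: S = [0, 1], T = [2, 3, 4, 5, 6, 7, 8, 9, 10, 11, 12, 13]
Cut edges: (1,2), (1,11)

By max-flow min-cut theorem, max flow = min cut = 12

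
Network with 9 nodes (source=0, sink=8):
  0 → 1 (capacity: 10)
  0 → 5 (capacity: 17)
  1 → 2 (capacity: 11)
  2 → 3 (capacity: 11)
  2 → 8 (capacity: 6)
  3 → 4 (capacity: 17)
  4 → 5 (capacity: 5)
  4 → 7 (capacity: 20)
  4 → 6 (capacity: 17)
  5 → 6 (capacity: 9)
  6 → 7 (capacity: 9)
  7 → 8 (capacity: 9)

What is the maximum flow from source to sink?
Maximum flow = 15

Max flow: 15

Flow assignment:
  0 → 1: 10/10
  0 → 5: 5/17
  1 → 2: 10/11
  2 → 3: 4/11
  2 → 8: 6/6
  3 → 4: 4/17
  4 → 5: 4/5
  5 → 6: 9/9
  6 → 7: 9/9
  7 → 8: 9/9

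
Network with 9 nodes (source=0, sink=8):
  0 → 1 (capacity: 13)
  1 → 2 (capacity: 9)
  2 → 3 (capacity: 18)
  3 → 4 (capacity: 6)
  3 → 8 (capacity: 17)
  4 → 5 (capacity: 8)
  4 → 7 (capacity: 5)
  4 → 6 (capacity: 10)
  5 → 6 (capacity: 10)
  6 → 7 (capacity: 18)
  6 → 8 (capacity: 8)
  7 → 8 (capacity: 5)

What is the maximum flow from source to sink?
Maximum flow = 9

Max flow: 9

Flow assignment:
  0 → 1: 9/13
  1 → 2: 9/9
  2 → 3: 9/18
  3 → 8: 9/17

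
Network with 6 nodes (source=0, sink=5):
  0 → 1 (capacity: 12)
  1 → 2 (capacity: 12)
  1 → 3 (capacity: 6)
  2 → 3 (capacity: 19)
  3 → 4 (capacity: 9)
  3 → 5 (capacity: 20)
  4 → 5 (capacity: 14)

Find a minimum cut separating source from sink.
Min cut value = 12, edges: (0,1)

Min cut value: 12
Partition: S = [0], T = [1, 2, 3, 4, 5]
Cut edges: (0,1)

By max-flow min-cut theorem, max flow = min cut = 12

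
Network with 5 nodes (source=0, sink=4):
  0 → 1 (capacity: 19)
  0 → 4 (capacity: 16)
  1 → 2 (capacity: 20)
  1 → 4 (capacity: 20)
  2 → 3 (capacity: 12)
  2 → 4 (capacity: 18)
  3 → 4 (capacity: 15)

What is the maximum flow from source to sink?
Maximum flow = 35

Max flow: 35

Flow assignment:
  0 → 1: 19/19
  0 → 4: 16/16
  1 → 4: 19/20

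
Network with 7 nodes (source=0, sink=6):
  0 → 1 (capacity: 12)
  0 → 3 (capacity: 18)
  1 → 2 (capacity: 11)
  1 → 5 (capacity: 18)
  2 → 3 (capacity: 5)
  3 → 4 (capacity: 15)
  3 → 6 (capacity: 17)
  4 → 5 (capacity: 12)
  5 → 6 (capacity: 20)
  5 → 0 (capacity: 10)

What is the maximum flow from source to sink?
Maximum flow = 30

Max flow: 30

Flow assignment:
  0 → 1: 12/12
  0 → 3: 18/18
  1 → 5: 12/18
  3 → 4: 1/15
  3 → 6: 17/17
  4 → 5: 1/12
  5 → 6: 13/20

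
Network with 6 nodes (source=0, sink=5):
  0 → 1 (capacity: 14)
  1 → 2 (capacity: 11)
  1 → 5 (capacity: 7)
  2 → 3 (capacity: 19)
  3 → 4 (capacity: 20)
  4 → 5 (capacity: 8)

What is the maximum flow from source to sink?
Maximum flow = 14

Max flow: 14

Flow assignment:
  0 → 1: 14/14
  1 → 2: 7/11
  1 → 5: 7/7
  2 → 3: 7/19
  3 → 4: 7/20
  4 → 5: 7/8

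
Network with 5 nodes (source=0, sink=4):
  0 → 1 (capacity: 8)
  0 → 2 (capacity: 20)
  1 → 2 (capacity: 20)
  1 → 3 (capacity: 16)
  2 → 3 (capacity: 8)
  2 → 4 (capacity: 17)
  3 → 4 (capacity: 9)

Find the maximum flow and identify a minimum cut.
Max flow = 26, Min cut edges: (2,4), (3,4)

Maximum flow: 26
Minimum cut: (2,4), (3,4)
Partition: S = [0, 1, 2, 3], T = [4]

Max-flow min-cut theorem verified: both equal 26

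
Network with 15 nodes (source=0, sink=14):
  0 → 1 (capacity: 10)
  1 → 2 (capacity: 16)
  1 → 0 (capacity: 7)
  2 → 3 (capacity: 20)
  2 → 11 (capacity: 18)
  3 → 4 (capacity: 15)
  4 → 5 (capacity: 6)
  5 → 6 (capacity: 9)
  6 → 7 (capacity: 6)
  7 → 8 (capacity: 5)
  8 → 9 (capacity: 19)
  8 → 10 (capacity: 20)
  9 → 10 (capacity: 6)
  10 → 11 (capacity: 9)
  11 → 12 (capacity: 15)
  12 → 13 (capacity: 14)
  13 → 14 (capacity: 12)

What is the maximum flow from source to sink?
Maximum flow = 10

Max flow: 10

Flow assignment:
  0 → 1: 10/10
  1 → 2: 10/16
  2 → 11: 10/18
  11 → 12: 10/15
  12 → 13: 10/14
  13 → 14: 10/12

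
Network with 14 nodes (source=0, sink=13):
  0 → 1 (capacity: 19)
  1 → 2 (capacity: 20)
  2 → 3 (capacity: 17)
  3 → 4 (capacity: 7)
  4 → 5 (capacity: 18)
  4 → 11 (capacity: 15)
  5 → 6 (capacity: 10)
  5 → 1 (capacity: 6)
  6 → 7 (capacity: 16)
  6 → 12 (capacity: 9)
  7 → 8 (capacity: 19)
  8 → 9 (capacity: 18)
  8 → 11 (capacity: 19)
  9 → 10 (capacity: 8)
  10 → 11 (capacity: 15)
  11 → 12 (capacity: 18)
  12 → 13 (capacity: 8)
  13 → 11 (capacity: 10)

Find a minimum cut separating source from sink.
Min cut value = 7, edges: (3,4)

Min cut value: 7
Partition: S = [0, 1, 2, 3], T = [4, 5, 6, 7, 8, 9, 10, 11, 12, 13]
Cut edges: (3,4)

By max-flow min-cut theorem, max flow = min cut = 7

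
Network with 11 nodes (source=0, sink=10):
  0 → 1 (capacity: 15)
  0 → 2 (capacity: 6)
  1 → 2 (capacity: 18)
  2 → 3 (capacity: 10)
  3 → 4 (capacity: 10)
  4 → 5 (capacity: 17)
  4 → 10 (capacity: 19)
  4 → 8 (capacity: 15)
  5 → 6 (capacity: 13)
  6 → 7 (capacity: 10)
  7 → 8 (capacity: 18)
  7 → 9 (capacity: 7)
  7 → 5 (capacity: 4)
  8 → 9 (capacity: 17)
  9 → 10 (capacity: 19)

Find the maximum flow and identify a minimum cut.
Max flow = 10, Min cut edges: (3,4)

Maximum flow: 10
Minimum cut: (3,4)
Partition: S = [0, 1, 2, 3], T = [4, 5, 6, 7, 8, 9, 10]

Max-flow min-cut theorem verified: both equal 10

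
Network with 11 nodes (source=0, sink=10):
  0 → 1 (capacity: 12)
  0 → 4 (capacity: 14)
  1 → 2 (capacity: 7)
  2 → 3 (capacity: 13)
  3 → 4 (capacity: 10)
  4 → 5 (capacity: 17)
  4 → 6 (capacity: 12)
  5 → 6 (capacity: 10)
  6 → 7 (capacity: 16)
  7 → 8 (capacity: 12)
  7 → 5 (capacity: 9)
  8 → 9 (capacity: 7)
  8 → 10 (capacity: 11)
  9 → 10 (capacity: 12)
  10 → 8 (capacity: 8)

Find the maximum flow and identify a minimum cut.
Max flow = 12, Min cut edges: (7,8)

Maximum flow: 12
Minimum cut: (7,8)
Partition: S = [0, 1, 2, 3, 4, 5, 6, 7], T = [8, 9, 10]

Max-flow min-cut theorem verified: both equal 12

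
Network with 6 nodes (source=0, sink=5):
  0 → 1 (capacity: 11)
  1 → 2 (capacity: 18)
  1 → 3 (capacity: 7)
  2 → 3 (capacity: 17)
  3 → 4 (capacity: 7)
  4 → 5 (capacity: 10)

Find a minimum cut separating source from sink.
Min cut value = 7, edges: (3,4)

Min cut value: 7
Partition: S = [0, 1, 2, 3], T = [4, 5]
Cut edges: (3,4)

By max-flow min-cut theorem, max flow = min cut = 7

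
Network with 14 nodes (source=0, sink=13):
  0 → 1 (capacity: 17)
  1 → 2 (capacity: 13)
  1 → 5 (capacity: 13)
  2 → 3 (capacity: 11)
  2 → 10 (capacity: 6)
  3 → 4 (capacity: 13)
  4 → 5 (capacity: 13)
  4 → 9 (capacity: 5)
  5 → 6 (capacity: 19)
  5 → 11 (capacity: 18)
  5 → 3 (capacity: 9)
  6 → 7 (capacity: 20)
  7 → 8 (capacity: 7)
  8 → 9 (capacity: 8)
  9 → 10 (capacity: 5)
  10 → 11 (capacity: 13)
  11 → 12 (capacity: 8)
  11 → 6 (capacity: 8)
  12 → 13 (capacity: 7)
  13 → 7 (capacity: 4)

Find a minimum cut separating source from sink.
Min cut value = 7, edges: (12,13)

Min cut value: 7
Partition: S = [0, 1, 2, 3, 4, 5, 6, 7, 8, 9, 10, 11, 12], T = [13]
Cut edges: (12,13)

By max-flow min-cut theorem, max flow = min cut = 7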